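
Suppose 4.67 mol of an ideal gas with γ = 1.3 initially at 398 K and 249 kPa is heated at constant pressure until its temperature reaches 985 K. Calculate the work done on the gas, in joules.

V₁ = nRT₁/P₁ = 4.67×8.314×398/249 = 62.1 L.
Isobaric: P stays 249 kPa; V/T = const ⇒ T₂ = 985 K, V₂ = 154 L.
W = PΔV = 249×(154−62.1) kPa·L = 22800 J.
Work done on the gas = −W_by = -22800 J.

-22800 J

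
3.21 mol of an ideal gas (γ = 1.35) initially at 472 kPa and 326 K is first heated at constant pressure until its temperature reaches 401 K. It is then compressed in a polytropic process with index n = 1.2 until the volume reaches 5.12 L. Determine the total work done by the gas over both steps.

-16500 J

V₁ = nRT₁/P₁ = 3.21×8.314×326/472 = 18.4 L.
Step 1 — Isobaric: P stays 472 kPa; V/T = const ⇒ T₂ = 401 K, V₂ = 22.7 L.
W = PΔV = 472×(22.7−18.4) kPa·L = 2000 J.
ΔU = nCvΔT = 3.21×23.8×(401−326) = 5720 J.
Q = ΔU + W = nCpΔT = 7720 J.
State after step 1: P = 472 kPa, V = 22.7 L, T = 401 K.
Step 2 — Polytropic n=1.2: T₂ = T₁(V₁/V₂)^(n−1) = 401×(4.43)^0.20 = 540 K; P₂ = P₁(V₁/V₂)^n = 2810 kPa.
W = (P₁V₁−P₂V₂)/(n−1) = (472×22.7−2810×5.12)/0.20 = -18500 J.
ΔU = nCvΔT = 3.21×23.8×(540−401) = 10600 J.
Q = ΔU + W = -7950 J.
Net over both steps: W = -16500 J, Q = -229 J, ΔU = 16300 J.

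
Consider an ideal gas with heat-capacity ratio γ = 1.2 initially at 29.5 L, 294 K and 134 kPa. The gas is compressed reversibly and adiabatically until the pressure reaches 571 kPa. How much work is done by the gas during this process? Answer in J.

n = P₁V₁/(RT₁) = 134×29.5/(8.314×294) = 1.62 mol.
Adiabatic: T₂/T₁ = (P₂/P₁)^((γ−1)/γ) ⇒ T₂ = 294×(4.26)^0.167 = 374 K; V₂ = 8.81 L.
ΔU = nCvΔT = 1.62×41.6×(374−294) = 5400 J.
Q = 0 for an adiabatic process, so W = −ΔU = -5400 J.

-5400 J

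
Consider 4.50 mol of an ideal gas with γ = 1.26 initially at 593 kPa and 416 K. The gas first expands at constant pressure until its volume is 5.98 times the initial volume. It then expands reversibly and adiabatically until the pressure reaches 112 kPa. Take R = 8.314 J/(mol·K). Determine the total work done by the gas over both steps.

V₁ = nRT₁/P₁ = 4.50×8.314×416/593 = 26.2 L.
Step 1 — Isobaric: P stays 593 kPa; V/T = const ⇒ T₂ = 2490 K, V₂ = 157 L.
W = PΔV = 593×(157−26.2) kPa·L = 77500 J.
ΔU = nCvΔT = 4.50×32.0×(2490−416) = 298000 J.
Q = ΔU + W = nCpΔT = 376000 J.
State after step 1: P = 593 kPa, V = 157 L, T = 2490 K.
Step 2 — Adiabatic: T₂/T₁ = (P₂/P₁)^((γ−1)/γ) ⇒ T₂ = 2490×(0.189)^0.206 = 1760 K; V₂ = 589 L.
ΔU = nCvΔT = 4.50×32.0×(1760−2490) = -104000 J.
Q = 0 for an adiabatic process, so W = −ΔU = 104000 J.
Net over both steps: W = 182000 J, Q = 376000 J, ΔU = 194000 J.

182000 J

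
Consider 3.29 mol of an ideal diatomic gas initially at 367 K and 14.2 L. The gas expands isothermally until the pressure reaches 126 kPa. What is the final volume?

P₁ = nRT₁/V₁ = 3.29×8.314×367/14.2 = 707 kPa.
Isothermal: T stays 367 K; PV = const ⇒ V₂ = 79.7 L, P₂ = 126 kPa.

79.7 L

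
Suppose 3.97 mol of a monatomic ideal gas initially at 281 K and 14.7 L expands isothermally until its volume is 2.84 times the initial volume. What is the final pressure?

222 kPa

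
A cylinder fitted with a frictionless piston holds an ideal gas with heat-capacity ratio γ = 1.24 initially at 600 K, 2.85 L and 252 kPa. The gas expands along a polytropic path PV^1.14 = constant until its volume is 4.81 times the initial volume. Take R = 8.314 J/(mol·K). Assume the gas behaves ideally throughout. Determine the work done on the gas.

-1010 J

n = P₁V₁/(RT₁) = 252×2.85/(8.314×600) = 0.144 mol.
Polytropic n=1.14: T₂ = T₁(V₁/V₂)^(n−1) = 600×(0.208)^0.14 = 482 K; P₂ = P₁(V₁/V₂)^n = 42.0 kPa.
W = (P₁V₁−P₂V₂)/(n−1) = (252×2.85−42.0×13.7)/0.14 = 1010 J.
Work done on the gas = −W_by = -1010 J.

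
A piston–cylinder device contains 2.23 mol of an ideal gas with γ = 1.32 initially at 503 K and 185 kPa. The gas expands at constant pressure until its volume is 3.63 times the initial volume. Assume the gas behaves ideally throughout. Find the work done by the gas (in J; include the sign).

24500 J

V₁ = nRT₁/P₁ = 2.23×8.314×503/185 = 50.4 L.
Isobaric: P stays 185 kPa; V/T = const ⇒ T₂ = 1830 K, V₂ = 183 L.
W = PΔV = 185×(183−50.4) kPa·L = 24500 J.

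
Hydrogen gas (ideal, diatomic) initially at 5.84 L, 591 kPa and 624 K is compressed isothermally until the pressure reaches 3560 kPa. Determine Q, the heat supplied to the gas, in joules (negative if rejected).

n = P₁V₁/(RT₁) = 591×5.84/(8.314×624) = 0.665 mol.
Isothermal: T stays 624 K; PV = const ⇒ V₂ = 0.970 L, P₂ = 3560 kPa.
ΔU = 0 (ideal gas, T constant).
W = nRT ln(V₂/V₁) = 0.665×8.314×624×ln(0.166) = -6200 J.
Q = ΔU + W = -6200 J.

-6200 J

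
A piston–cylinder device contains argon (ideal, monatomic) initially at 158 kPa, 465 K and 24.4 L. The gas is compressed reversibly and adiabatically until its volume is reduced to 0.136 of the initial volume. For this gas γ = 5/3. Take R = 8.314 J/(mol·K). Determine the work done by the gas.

-16100 J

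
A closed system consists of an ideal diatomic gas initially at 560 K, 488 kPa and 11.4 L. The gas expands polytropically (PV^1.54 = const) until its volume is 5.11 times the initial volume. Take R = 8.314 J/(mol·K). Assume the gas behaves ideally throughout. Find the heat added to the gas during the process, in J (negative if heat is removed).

-2110 J

n = P₁V₁/(RT₁) = 488×11.4/(8.314×560) = 1.19 mol.
Polytropic n=1.54: T₂ = T₁(V₁/V₂)^(n−1) = 560×(0.196)^0.54 = 232 K; P₂ = P₁(V₁/V₂)^n = 39.6 kPa.
W = (P₁V₁−P₂V₂)/(n−1) = (488×11.4−39.6×58.3)/0.54 = 6030 J.
ΔU = nCvΔT = 1.19×20.8×(232−560) = -8140 J.
Q = ΔU + W = -2110 J.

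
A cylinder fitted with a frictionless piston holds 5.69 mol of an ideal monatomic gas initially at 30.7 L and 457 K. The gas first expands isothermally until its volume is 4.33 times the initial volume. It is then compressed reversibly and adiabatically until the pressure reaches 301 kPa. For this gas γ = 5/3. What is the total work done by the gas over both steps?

22600 J

P₁ = nRT₁/V₁ = 5.69×8.314×457/30.7 = 704 kPa.
Step 1 — Isothermal: T stays 457 K; PV = const ⇒ V₂ = 133 L, P₂ = 163 kPa.
ΔU = 0 (ideal gas, T constant).
W = nRT ln(V₂/V₁) = 5.69×8.314×457×ln(4.33) = 31700 J.
Q = ΔU + W = 31700 J.
State after step 1: P = 163 kPa, V = 133 L, T = 457 K.
Step 2 — Adiabatic: T₂/T₁ = (P₂/P₁)^((γ−1)/γ) ⇒ T₂ = 457×(1.85)^0.400 = 585 K; V₂ = 91.9 L.
ΔU = nCvΔT = 5.69×12.5×(585−457) = 9050 J.
Q = 0 for an adiabatic process, so W = −ΔU = -9050 J.
Net over both steps: W = 22600 J, Q = 31700 J, ΔU = 9050 J.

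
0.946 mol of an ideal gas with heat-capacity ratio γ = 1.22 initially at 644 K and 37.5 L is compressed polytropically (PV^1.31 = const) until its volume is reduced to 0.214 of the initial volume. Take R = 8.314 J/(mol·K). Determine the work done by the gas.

P₁ = nRT₁/V₁ = 0.946×8.314×644/37.5 = 135 kPa.
Polytropic n=1.31: T₂ = T₁(V₁/V₂)^(n−1) = 644×(4.67)^0.31 = 1040 K; P₂ = P₁(V₁/V₂)^n = 1020 kPa.
W = (P₁V₁−P₂V₂)/(n−1) = (135×37.5−1020×8.03)/0.31 = -10000 J.

-10000 J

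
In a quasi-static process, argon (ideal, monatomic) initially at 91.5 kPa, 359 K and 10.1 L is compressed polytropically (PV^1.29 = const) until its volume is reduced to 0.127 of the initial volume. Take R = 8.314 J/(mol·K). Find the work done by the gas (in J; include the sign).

-2610 J

n = P₁V₁/(RT₁) = 91.5×10.1/(8.314×359) = 0.310 mol.
Polytropic n=1.29: T₂ = T₁(V₁/V₂)^(n−1) = 359×(7.87)^0.29 = 653 K; P₂ = P₁(V₁/V₂)^n = 1310 kPa.
W = (P₁V₁−P₂V₂)/(n−1) = (91.5×10.1−1310×1.28)/0.29 = -2610 J.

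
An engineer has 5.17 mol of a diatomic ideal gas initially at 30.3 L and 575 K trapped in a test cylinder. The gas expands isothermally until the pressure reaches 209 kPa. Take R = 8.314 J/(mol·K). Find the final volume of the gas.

118 L

P₁ = nRT₁/V₁ = 5.17×8.314×575/30.3 = 816 kPa.
Isothermal: T stays 575 K; PV = const ⇒ V₂ = 118 L, P₂ = 209 kPa.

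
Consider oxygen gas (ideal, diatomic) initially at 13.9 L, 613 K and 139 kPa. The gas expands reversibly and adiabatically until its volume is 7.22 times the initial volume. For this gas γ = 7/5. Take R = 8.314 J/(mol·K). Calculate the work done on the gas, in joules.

-2640 J

n = P₁V₁/(RT₁) = 139×13.9/(8.314×613) = 0.379 mol.
Adiabatic: TV^(γ−1) = const ⇒ T₂ = 613×(0.139)^0.400 = 278 K; PV^γ = const ⇒ P₂ = 8.73 kPa.
ΔU = nCvΔT = 0.379×20.8×(278−613) = -2640 J.
Q = 0 for an adiabatic process, so W = −ΔU = 2640 J.
Work done on the gas = −W_by = -2640 J.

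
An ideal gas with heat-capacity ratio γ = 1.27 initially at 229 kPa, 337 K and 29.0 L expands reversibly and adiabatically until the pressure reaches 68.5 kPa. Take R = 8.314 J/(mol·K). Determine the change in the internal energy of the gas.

n = P₁V₁/(RT₁) = 229×29.0/(8.314×337) = 2.37 mol.
Adiabatic: T₂/T₁ = (P₂/P₁)^((γ−1)/γ) ⇒ T₂ = 337×(0.299)^0.213 = 261 K; V₂ = 75.0 L.
For an ideal gas ΔU = nCvΔT with Cv = R/(γ−1) = 30.8 J/(mol·K).
ΔU = 2.37×30.8×(261−337) = -5570 J.

-5570 J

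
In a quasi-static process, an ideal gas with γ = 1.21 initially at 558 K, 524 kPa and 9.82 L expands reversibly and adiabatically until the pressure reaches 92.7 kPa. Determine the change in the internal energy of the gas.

-6360 J

n = P₁V₁/(RT₁) = 524×9.82/(8.314×558) = 1.11 mol.
Adiabatic: T₂/T₁ = (P₂/P₁)^((γ−1)/γ) ⇒ T₂ = 558×(0.177)^0.174 = 413 K; V₂ = 41.1 L.
For an ideal gas ΔU = nCvΔT with Cv = R/(γ−1) = 39.6 J/(mol·K).
ΔU = 1.11×39.6×(413−558) = -6360 J.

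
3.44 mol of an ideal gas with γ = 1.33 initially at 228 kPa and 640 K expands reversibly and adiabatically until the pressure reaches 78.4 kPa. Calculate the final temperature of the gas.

V₁ = nRT₁/P₁ = 3.44×8.314×640/228 = 80.3 L.
Adiabatic: T₂/T₁ = (P₂/P₁)^((γ−1)/γ) ⇒ T₂ = 640×(0.344)^0.248 = 491 K; V₂ = 179 L.

491 K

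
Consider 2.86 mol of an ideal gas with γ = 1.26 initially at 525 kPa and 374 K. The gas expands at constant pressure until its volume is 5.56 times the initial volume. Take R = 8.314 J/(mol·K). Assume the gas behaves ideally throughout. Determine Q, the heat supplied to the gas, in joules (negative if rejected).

V₁ = nRT₁/P₁ = 2.86×8.314×374/525 = 16.9 L.
Isobaric: P stays 525 kPa; V/T = const ⇒ T₂ = 2080 K, V₂ = 94.2 L.
W = PΔV = 525×(94.2−16.9) kPa·L = 40600 J.
ΔU = nCvΔT = 2.86×32.0×(2080−374) = 156000 J.
Q = ΔU + W = nCpΔT = 197000 J.

197000 J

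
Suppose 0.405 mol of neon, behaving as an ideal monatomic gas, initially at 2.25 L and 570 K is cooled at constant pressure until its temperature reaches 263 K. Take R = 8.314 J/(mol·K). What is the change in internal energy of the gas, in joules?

P₁ = nRT₁/V₁ = 0.405×8.314×570/2.25 = 853 kPa.
Isobaric: P stays 853 kPa; V/T = const ⇒ T₂ = 263 K, V₂ = 1.04 L.
For an ideal gas ΔU = nCvΔT with Cv = (3/2)R = 12.5 J/(mol·K).
ΔU = 0.405×12.5×(263−570) = -1550 J.

-1550 J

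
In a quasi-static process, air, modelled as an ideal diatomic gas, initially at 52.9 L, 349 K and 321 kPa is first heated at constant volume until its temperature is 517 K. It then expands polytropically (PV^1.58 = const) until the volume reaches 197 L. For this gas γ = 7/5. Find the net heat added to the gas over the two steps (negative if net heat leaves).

10000 J

n = P₁V₁/(RT₁) = 321×52.9/(8.314×349) = 5.85 mol.
Step 1 — Isochoric: V stays 52.9 L; P/T = const ⇒ T₂ = 517 K, P₂ = 476 kPa.
W = 0 (no volume change).
ΔU = nCvΔT = 5.85×20.8×(517−349) = 20400 J.
Q = ΔU = 20400 J.
State after step 1: P = 476 kPa, V = 52.9 L, T = 517 K.
Step 2 — Polytropic n=1.58: T₂ = T₁(V₁/V₂)^(n−1) = 517×(0.269)^0.58 = 241 K; P₂ = P₁(V₁/V₂)^n = 59.6 kPa.
W = (P₁V₁−P₂V₂)/(n−1) = (476×52.9−59.6×197)/0.58 = 23100 J.
ΔU = nCvΔT = 5.85×20.8×(241−517) = -33600 J.
Q = ΔU + W = -10400 J.
Net over both steps: W = 23100 J, Q = 10000 J, ΔU = -13100 J.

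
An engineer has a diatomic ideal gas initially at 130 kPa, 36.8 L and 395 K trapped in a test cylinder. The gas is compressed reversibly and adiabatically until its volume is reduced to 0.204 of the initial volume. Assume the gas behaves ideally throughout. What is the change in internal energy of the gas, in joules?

10600 J

n = P₁V₁/(RT₁) = 130×36.8/(8.314×395) = 1.46 mol.
Adiabatic: TV^(γ−1) = const ⇒ T₂ = 395×(4.90)^0.400 = 746 K; PV^γ = const ⇒ P₂ = 1200 kPa.
For an ideal gas ΔU = nCvΔT with Cv = (5/2)R = 20.8 J/(mol·K).
ΔU = 1.46×20.8×(746−395) = 10600 J.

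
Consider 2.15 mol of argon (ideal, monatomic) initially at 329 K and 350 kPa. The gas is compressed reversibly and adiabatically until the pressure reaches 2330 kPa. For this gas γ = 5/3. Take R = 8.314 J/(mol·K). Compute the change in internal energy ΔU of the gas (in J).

10000 J

V₁ = nRT₁/P₁ = 2.15×8.314×329/350 = 16.8 L.
Adiabatic: T₂/T₁ = (P₂/P₁)^((γ−1)/γ) ⇒ T₂ = 329×(6.66)^0.400 = 702 K; V₂ = 5.39 L.
For an ideal gas ΔU = nCvΔT with Cv = (3/2)R = 12.5 J/(mol·K).
ΔU = 2.15×12.5×(702−329) = 10000 J.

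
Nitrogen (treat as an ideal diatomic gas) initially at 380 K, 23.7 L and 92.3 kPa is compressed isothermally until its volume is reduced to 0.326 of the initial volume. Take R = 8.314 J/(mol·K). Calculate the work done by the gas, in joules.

-2450 J

n = P₁V₁/(RT₁) = 92.3×23.7/(8.314×380) = 0.692 mol.
Isothermal: T stays 380 K; PV = const ⇒ V₂ = 7.73 L, P₂ = 283 kPa.
W = nRT ln(V₂/V₁) = 0.692×8.314×380×ln(0.326) = -2450 J.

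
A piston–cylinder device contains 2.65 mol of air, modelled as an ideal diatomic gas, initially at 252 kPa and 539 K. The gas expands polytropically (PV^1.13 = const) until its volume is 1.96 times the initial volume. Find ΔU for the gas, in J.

V₁ = nRT₁/P₁ = 2.65×8.314×539/252 = 47.1 L.
Polytropic n=1.13: T₂ = T₁(V₁/V₂)^(n−1) = 539×(0.510)^0.13 = 494 K; P₂ = P₁(V₁/V₂)^n = 118 kPa.
For an ideal gas ΔU = nCvΔT with Cv = (5/2)R = 20.8 J/(mol·K).
ΔU = 2.65×20.8×(494−539) = -2490 J.

-2490 J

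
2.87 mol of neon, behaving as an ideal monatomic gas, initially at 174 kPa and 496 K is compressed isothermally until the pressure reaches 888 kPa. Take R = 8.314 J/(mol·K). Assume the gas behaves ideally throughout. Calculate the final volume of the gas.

V₁ = nRT₁/P₁ = 2.87×8.314×496/174 = 68.0 L.
Isothermal: T stays 496 K; PV = const ⇒ V₂ = 13.3 L, P₂ = 888 kPa.

13.3 L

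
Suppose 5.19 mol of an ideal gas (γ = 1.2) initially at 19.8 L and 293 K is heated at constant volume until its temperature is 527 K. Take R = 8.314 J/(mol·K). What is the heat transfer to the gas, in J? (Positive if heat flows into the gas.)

P₁ = nRT₁/V₁ = 5.19×8.314×293/19.8 = 639 kPa.
Isochoric: V stays 19.8 L; P/T = const ⇒ T₂ = 527 K, P₂ = 1150 kPa.
W = 0 (no volume change).
ΔU = nCvΔT = 5.19×41.6×(527−293) = 50500 J.
Q = ΔU = 50500 J.

50500 J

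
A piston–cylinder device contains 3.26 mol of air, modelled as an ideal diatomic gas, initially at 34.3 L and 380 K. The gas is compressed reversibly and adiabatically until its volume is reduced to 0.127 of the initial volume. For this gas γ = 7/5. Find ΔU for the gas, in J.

33000 J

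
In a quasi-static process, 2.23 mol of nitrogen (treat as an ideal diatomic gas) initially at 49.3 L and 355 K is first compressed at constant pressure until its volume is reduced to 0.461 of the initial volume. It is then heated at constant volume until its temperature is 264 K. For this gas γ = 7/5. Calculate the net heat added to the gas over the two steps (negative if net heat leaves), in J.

P₁ = nRT₁/V₁ = 2.23×8.314×355/49.3 = 134 kPa.
Step 1 — Isobaric: P stays 134 kPa; V/T = const ⇒ T₂ = 164 K, V₂ = 22.7 L.
W = PΔV = 134×(22.7−49.3) kPa·L = -3550 J.
ΔU = nCvΔT = 2.23×20.8×(164−355) = -8870 J.
Q = ΔU + W = nCpΔT = -12400 J.
State after step 1: P = 134 kPa, V = 22.7 L, T = 164 K.
Step 2 — Isochoric: V stays 22.7 L; P/T = const ⇒ T₂ = 264 K, P₂ = 215 kPa.
W = 0 (no volume change).
ΔU = nCvΔT = 2.23×20.8×(264−164) = 4650 J.
Q = ΔU = 4650 J.
Net over both steps: W = -3550 J, Q = -7770 J, ΔU = -4220 J.

-7770 J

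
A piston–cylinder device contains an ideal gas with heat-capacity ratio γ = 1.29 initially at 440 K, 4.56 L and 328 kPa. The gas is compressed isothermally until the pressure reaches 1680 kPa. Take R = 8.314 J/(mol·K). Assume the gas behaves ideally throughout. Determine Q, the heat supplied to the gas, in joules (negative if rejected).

n = P₁V₁/(RT₁) = 328×4.56/(8.314×440) = 0.409 mol.
Isothermal: T stays 440 K; PV = const ⇒ V₂ = 0.890 L, P₂ = 1680 kPa.
ΔU = 0 (ideal gas, T constant).
W = nRT ln(V₂/V₁) = 0.409×8.314×440×ln(0.195) = -2440 J.
Q = ΔU + W = -2440 J.

-2440 J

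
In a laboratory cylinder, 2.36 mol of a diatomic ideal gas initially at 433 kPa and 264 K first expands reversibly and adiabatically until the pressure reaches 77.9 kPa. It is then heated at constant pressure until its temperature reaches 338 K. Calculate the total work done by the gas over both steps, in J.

8480 J

V₁ = nRT₁/P₁ = 2.36×8.314×264/433 = 12.0 L.
Step 1 — Adiabatic: T₂/T₁ = (P₂/P₁)^((γ−1)/γ) ⇒ T₂ = 264×(0.180)^0.286 = 162 K; V₂ = 40.7 L.
ΔU = nCvΔT = 2.36×20.8×(162−264) = -5020 J.
Q = 0 for an adiabatic process, so W = −ΔU = 5020 J.
State after step 1: P = 77.9 kPa, V = 40.7 L, T = 162 K.
Step 2 — Isobaric: P stays 77.9 kPa; V/T = const ⇒ T₂ = 338 K, V₂ = 85.1 L.
W = PΔV = 77.9×(85.1−40.7) kPa·L = 3460 J.
ΔU = nCvΔT = 2.36×20.8×(338−162) = 8650 J.
Q = ΔU + W = nCpΔT = 12100 J.
Net over both steps: W = 8480 J, Q = 12100 J, ΔU = 3630 J.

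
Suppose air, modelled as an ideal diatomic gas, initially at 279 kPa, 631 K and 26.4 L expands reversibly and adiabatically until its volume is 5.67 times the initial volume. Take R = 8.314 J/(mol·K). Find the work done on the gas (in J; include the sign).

-9220 J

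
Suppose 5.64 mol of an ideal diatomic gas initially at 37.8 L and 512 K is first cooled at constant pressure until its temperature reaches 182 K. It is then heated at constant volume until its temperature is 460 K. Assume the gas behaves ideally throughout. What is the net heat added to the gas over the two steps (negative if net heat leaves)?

P₁ = nRT₁/V₁ = 5.64×8.314×512/37.8 = 635 kPa.
Step 1 — Isobaric: P stays 635 kPa; V/T = const ⇒ T₂ = 182 K, V₂ = 13.4 L.
W = PΔV = 635×(13.4−37.8) kPa·L = -15500 J.
ΔU = nCvΔT = 5.64×20.8×(182−512) = -38700 J.
Q = ΔU + W = nCpΔT = -54200 J.
State after step 1: P = 635 kPa, V = 13.4 L, T = 182 K.
Step 2 — Isochoric: V stays 13.4 L; P/T = const ⇒ T₂ = 460 K, P₂ = 1610 kPa.
W = 0 (no volume change).
ΔU = nCvΔT = 5.64×20.8×(460−182) = 32600 J.
Q = ΔU = 32600 J.
Net over both steps: W = -15500 J, Q = -21600 J, ΔU = -6100 J.

-21600 J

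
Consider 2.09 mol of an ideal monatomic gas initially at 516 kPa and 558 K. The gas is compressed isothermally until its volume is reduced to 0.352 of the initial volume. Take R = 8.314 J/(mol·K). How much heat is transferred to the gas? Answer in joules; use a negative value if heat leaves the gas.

V₁ = nRT₁/P₁ = 2.09×8.314×558/516 = 18.8 L.
Isothermal: T stays 558 K; PV = const ⇒ V₂ = 6.61 L, P₂ = 1470 kPa.
ΔU = 0 (ideal gas, T constant).
W = nRT ln(V₂/V₁) = 2.09×8.314×558×ln(0.352) = -10100 J.
Q = ΔU + W = -10100 J.

-10100 J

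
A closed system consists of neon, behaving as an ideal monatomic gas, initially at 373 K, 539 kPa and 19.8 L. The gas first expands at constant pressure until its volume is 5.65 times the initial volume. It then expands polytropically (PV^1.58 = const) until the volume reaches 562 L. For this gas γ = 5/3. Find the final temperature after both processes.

n = P₁V₁/(RT₁) = 539×19.8/(8.314×373) = 3.44 mol.
Step 1 — Isobaric: P stays 539 kPa; V/T = const ⇒ T₂ = 2110 K, V₂ = 112 L.
W = PΔV = 539×(112−19.8) kPa·L = 49600 J.
ΔU = nCvΔT = 3.44×12.5×(2110−373) = 74400 J.
Q = ΔU + W = nCpΔT = 124000 J.
State after step 1: P = 539 kPa, V = 112 L, T = 2110 K.
Step 2 — Polytropic n=1.58: T₂ = T₁(V₁/V₂)^(n−1) = 2110×(0.199)^0.58 = 826 K; P₂ = P₁(V₁/V₂)^n = 42.1 kPa.
W = (P₁V₁−P₂V₂)/(n−1) = (539×112−42.1×562)/0.58 = 63200 J.
ΔU = nCvΔT = 3.44×12.5×(826−2110) = -55000 J.
Q = ΔU + W = 8220 J.
Net over both steps: W = 113000 J, Q = 132000 J, ΔU = 19500 J.

826 K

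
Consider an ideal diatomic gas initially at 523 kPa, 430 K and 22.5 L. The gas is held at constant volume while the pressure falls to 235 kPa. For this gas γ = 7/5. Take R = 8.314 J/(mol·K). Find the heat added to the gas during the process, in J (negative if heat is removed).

-16200 J

n = P₁V₁/(RT₁) = 523×22.5/(8.314×430) = 3.29 mol.
Isochoric: V stays 22.5 L; P/T = const ⇒ T₂ = 193 K, P₂ = 235 kPa.
W = 0 (no volume change).
ΔU = nCvΔT = 3.29×20.8×(193−430) = -16200 J.
Q = ΔU = -16200 J.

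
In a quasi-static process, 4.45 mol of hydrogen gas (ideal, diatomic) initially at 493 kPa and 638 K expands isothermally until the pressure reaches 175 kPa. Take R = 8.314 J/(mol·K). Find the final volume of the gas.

135 L

V₁ = nRT₁/P₁ = 4.45×8.314×638/493 = 47.9 L.
Isothermal: T stays 638 K; PV = const ⇒ V₂ = 135 L, P₂ = 175 kPa.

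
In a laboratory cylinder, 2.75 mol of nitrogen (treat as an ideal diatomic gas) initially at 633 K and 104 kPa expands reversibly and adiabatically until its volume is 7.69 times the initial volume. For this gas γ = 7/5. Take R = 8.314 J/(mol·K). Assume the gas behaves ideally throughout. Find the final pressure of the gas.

5.98 kPa

V₁ = nRT₁/P₁ = 2.75×8.314×633/104 = 139 L.
Adiabatic: TV^(γ−1) = const ⇒ T₂ = 633×(0.130)^0.400 = 280 K; PV^γ = const ⇒ P₂ = 5.98 kPa.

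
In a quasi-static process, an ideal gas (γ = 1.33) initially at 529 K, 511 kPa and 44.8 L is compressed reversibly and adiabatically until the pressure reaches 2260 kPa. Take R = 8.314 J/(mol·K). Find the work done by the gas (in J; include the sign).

-30900 J

n = P₁V₁/(RT₁) = 511×44.8/(8.314×529) = 5.21 mol.
Adiabatic: T₂/T₁ = (P₂/P₁)^((γ−1)/γ) ⇒ T₂ = 529×(4.42)^0.248 = 765 K; V₂ = 14.6 L.
ΔU = nCvΔT = 5.21×25.2×(765−529) = 30900 J.
Q = 0 for an adiabatic process, so W = −ΔU = -30900 J.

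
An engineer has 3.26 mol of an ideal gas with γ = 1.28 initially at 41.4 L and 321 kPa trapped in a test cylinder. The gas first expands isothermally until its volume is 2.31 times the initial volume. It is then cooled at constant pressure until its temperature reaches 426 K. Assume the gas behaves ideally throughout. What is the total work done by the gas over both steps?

9380 J

T₁ = P₁V₁/(nR) = 321×41.4/(3.26×8.314) = 490 K.
Step 1 — Isothermal: T stays 490 K; PV = const ⇒ V₂ = 95.6 L, P₂ = 139 kPa.
ΔU = 0 (ideal gas, T constant).
W = nRT ln(V₂/V₁) = 3.26×8.314×490×ln(2.31) = 11100 J.
Q = ΔU + W = 11100 J.
State after step 1: P = 139 kPa, V = 95.6 L, T = 490 K.
Step 2 — Isobaric: P stays 139 kPa; V/T = const ⇒ T₂ = 426 K, V₂ = 83.1 L.
W = PΔV = 139×(83.1−95.6) kPa·L = -1740 J.
ΔU = nCvΔT = 3.26×29.7×(426−490) = -6230 J.
Q = ΔU + W = nCpΔT = -7970 J.
Net over both steps: W = 9380 J, Q = 3160 J, ΔU = -6230 J.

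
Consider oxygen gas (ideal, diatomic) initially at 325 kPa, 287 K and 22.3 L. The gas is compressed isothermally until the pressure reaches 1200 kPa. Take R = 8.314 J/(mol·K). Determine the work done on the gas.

9470 J

n = P₁V₁/(RT₁) = 325×22.3/(8.314×287) = 3.04 mol.
Isothermal: T stays 287 K; PV = const ⇒ V₂ = 6.04 L, P₂ = 1200 kPa.
W = nRT ln(V₂/V₁) = 3.04×8.314×287×ln(0.271) = -9470 J.
Work done on the gas = −W_by = 9470 J.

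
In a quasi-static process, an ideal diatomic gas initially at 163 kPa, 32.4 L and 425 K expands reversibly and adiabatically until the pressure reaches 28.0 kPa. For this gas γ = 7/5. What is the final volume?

Adiabatic: T₂/T₁ = (P₂/P₁)^((γ−1)/γ) ⇒ T₂ = 425×(0.172)^0.286 = 257 K; V₂ = 114 L.

114 L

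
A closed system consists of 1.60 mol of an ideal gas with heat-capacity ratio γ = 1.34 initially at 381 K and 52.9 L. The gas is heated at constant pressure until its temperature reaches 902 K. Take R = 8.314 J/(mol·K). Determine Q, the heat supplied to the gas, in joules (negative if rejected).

27300 J

P₁ = nRT₁/V₁ = 1.60×8.314×381/52.9 = 95.8 kPa.
Isobaric: P stays 95.8 kPa; V/T = const ⇒ T₂ = 902 K, V₂ = 125 L.
W = PΔV = 95.8×(125−52.9) kPa·L = 6930 J.
ΔU = nCvΔT = 1.60×24.5×(902−381) = 20400 J.
Q = ΔU + W = nCpΔT = 27300 J.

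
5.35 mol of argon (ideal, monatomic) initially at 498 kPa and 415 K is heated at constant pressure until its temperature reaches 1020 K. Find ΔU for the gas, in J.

40400 J

V₁ = nRT₁/P₁ = 5.35×8.314×415/498 = 37.1 L.
Isobaric: P stays 498 kPa; V/T = const ⇒ T₂ = 1020 K, V₂ = 91.1 L.
For an ideal gas ΔU = nCvΔT with Cv = (3/2)R = 12.5 J/(mol·K).
ΔU = 5.35×12.5×(1020−415) = 40400 J.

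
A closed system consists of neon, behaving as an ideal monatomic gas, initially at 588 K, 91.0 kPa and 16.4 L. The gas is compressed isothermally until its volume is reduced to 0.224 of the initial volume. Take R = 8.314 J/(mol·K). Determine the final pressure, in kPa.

406 kPa

Isothermal: T stays 588 K; PV = const ⇒ V₂ = 3.67 L, P₂ = 406 kPa.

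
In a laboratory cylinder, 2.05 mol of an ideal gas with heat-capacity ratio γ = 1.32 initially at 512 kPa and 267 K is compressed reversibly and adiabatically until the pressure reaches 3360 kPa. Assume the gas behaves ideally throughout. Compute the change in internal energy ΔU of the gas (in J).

V₁ = nRT₁/P₁ = 2.05×8.314×267/512 = 8.89 L.
Adiabatic: T₂/T₁ = (P₂/P₁)^((γ−1)/γ) ⇒ T₂ = 267×(6.56)^0.242 = 421 K; V₂ = 2.14 L.
For an ideal gas ΔU = nCvΔT with Cv = R/(γ−1) = 26.0 J/(mol·K).
ΔU = 2.05×26.0×(421−267) = 8220 J.

8220 J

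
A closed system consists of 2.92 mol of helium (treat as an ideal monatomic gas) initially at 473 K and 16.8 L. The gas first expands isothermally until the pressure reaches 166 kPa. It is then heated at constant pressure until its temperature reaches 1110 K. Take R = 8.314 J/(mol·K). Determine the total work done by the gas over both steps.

P₁ = nRT₁/V₁ = 2.92×8.314×473/16.8 = 684 kPa.
Step 1 — Isothermal: T stays 473 K; PV = const ⇒ V₂ = 69.2 L, P₂ = 166 kPa.
ΔU = 0 (ideal gas, T constant).
W = nRT ln(V₂/V₁) = 2.92×8.314×473×ln(4.12) = 16300 J.
Q = ΔU + W = 16300 J.
State after step 1: P = 166 kPa, V = 69.2 L, T = 473 K.
Step 2 — Isobaric: P stays 166 kPa; V/T = const ⇒ T₂ = 1110 K, V₂ = 162 L.
W = PΔV = 166×(162−69.2) kPa·L = 15500 J.
ΔU = nCvΔT = 2.92×12.5×(1110−473) = 23200 J.
Q = ΔU + W = nCpΔT = 38700 J.
Net over both steps: W = 31700 J, Q = 54900 J, ΔU = 23200 J.

31700 J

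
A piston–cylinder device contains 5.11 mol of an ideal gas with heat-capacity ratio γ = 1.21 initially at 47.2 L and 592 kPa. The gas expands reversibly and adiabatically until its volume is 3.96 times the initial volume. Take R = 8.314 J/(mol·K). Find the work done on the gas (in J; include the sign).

T₁ = P₁V₁/(nR) = 592×47.2/(5.11×8.314) = 658 K.
Adiabatic: TV^(γ−1) = const ⇒ T₂ = 658×(0.253)^0.210 = 493 K; PV^γ = const ⇒ P₂ = 112 kPa.
ΔU = nCvΔT = 5.11×39.6×(493−658) = -33400 J.
Q = 0 for an adiabatic process, so W = −ΔU = 33400 J.
Work done on the gas = −W_by = -33400 J.

-33400 J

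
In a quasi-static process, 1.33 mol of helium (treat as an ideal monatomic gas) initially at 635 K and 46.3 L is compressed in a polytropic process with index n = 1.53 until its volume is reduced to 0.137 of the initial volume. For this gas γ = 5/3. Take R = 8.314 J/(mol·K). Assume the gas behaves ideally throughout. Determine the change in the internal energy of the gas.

19700 J

P₁ = nRT₁/V₁ = 1.33×8.314×635/46.3 = 152 kPa.
Polytropic n=1.53: T₂ = T₁(V₁/V₂)^(n−1) = 635×(7.30)^0.53 = 1820 K; P₂ = P₁(V₁/V₂)^n = 3170 kPa.
For an ideal gas ΔU = nCvΔT with Cv = (3/2)R = 12.5 J/(mol·K).
ΔU = 1.33×12.5×(1820−635) = 19700 J.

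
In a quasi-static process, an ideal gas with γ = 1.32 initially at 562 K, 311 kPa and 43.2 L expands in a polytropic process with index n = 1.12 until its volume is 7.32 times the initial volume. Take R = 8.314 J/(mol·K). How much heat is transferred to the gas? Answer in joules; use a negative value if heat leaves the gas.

n = P₁V₁/(RT₁) = 311×43.2/(8.314×562) = 2.88 mol.
Polytropic n=1.12: T₂ = T₁(V₁/V₂)^(n−1) = 562×(0.137)^0.12 = 443 K; P₂ = P₁(V₁/V₂)^n = 33.5 kPa.
W = (P₁V₁−P₂V₂)/(n−1) = (311×43.2−33.5×316)/0.12 = 23800 J.
ΔU = nCvΔT = 2.88×26.0×(443−562) = -8920 J.
Q = ΔU + W = 14900 J.

14900 J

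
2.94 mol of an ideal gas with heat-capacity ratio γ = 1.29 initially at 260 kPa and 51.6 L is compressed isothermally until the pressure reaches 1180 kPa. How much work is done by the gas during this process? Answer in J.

-20300 J

T₁ = P₁V₁/(nR) = 260×51.6/(2.94×8.314) = 549 K.
Isothermal: T stays 549 K; PV = const ⇒ V₂ = 11.4 L, P₂ = 1180 kPa.
W = nRT ln(V₂/V₁) = 2.94×8.314×549×ln(0.220) = -20300 J.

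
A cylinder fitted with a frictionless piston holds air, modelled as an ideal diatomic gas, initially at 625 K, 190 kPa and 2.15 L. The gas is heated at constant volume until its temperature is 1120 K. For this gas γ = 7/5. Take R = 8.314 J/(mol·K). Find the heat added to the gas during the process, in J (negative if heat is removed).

n = P₁V₁/(RT₁) = 190×2.15/(8.314×625) = 0.0786 mol.
Isochoric: V stays 2.15 L; P/T = const ⇒ T₂ = 1120 K, P₂ = 340 kPa.
W = 0 (no volume change).
ΔU = nCvΔT = 0.0786×20.8×(1120−625) = 809 J.
Q = ΔU = 809 J.

809 J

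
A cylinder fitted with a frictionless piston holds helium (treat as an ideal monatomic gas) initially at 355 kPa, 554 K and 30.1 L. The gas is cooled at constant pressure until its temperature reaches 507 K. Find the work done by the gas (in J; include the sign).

-907 J

n = P₁V₁/(RT₁) = 355×30.1/(8.314×554) = 2.32 mol.
Isobaric: P stays 355 kPa; V/T = const ⇒ T₂ = 507 K, V₂ = 27.5 L.
W = PΔV = 355×(27.5−30.1) kPa·L = -907 J.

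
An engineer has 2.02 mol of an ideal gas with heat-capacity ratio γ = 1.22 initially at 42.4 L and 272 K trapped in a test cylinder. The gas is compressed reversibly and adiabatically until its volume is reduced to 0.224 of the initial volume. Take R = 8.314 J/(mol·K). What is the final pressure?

P₁ = nRT₁/V₁ = 2.02×8.314×272/42.4 = 108 kPa.
Adiabatic: TV^(γ−1) = const ⇒ T₂ = 272×(4.46)^0.220 = 378 K; PV^γ = const ⇒ P₂ = 668 kPa.

668 kPa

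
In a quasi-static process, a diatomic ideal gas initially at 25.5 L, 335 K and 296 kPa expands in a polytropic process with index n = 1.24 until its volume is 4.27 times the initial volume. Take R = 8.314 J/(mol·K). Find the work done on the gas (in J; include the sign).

n = P₁V₁/(RT₁) = 296×25.5/(8.314×335) = 2.71 mol.
Polytropic n=1.24: T₂ = T₁(V₁/V₂)^(n−1) = 335×(0.234)^0.24 = 236 K; P₂ = P₁(V₁/V₂)^n = 48.9 kPa.
W = (P₁V₁−P₂V₂)/(n−1) = (296×25.5−48.9×109)/0.24 = 9250 J.
Work done on the gas = −W_by = -9250 J.

-9250 J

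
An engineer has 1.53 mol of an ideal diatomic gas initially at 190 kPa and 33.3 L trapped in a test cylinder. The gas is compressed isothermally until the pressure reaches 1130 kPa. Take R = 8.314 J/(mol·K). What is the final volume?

5.60 L

T₁ = P₁V₁/(nR) = 190×33.3/(1.53×8.314) = 497 K.
Isothermal: T stays 497 K; PV = const ⇒ V₂ = 5.60 L, P₂ = 1130 kPa.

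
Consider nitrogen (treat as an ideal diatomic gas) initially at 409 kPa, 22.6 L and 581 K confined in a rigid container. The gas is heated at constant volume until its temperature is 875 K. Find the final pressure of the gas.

616 kPa

Isochoric: V stays 22.6 L; P/T = const ⇒ T₂ = 875 K, P₂ = 616 kPa.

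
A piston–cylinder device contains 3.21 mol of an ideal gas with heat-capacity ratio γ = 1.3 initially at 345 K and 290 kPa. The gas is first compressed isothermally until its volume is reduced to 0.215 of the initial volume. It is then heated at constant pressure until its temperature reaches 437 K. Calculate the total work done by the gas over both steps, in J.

V₁ = nRT₁/P₁ = 3.21×8.314×345/290 = 31.7 L.
Step 1 — Isothermal: T stays 345 K; PV = const ⇒ V₂ = 6.83 L, P₂ = 1350 kPa.
ΔU = 0 (ideal gas, T constant).
W = nRT ln(V₂/V₁) = 3.21×8.314×345×ln(0.215) = -14200 J.
Q = ΔU + W = -14200 J.
State after step 1: P = 1350 kPa, V = 6.83 L, T = 345 K.
Step 2 — Isobaric: P stays 1350 kPa; V/T = const ⇒ T₂ = 437 K, V₂ = 8.65 L.
W = PΔV = 1350×(8.65−6.83) kPa·L = 2460 J.
ΔU = nCvΔT = 3.21×27.7×(437−345) = 8180 J.
Q = ΔU + W = nCpΔT = 10600 J.
Net over both steps: W = -11700 J, Q = -3510 J, ΔU = 8180 J.

-11700 J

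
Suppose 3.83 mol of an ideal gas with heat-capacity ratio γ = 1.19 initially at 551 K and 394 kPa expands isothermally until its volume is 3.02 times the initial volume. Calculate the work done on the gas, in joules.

-19400 J

V₁ = nRT₁/P₁ = 3.83×8.314×551/394 = 44.5 L.
Isothermal: T stays 551 K; PV = const ⇒ V₂ = 134 L, P₂ = 130 kPa.
W = nRT ln(V₂/V₁) = 3.83×8.314×551×ln(3.02) = 19400 J.
Work done on the gas = −W_by = -19400 J.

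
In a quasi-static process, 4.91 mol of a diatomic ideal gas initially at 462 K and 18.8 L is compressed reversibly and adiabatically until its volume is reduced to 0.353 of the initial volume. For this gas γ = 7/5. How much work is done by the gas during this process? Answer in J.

-24400 J

P₁ = nRT₁/V₁ = 4.91×8.314×462/18.8 = 1000 kPa.
Adiabatic: TV^(γ−1) = const ⇒ T₂ = 462×(2.83)^0.400 = 701 K; PV^γ = const ⇒ P₂ = 4310 kPa.
ΔU = nCvΔT = 4.91×20.8×(701−462) = 24400 J.
Q = 0 for an adiabatic process, so W = −ΔU = -24400 J.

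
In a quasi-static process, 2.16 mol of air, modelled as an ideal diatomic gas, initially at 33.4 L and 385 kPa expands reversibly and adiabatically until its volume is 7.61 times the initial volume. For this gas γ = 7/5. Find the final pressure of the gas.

22.5 kPa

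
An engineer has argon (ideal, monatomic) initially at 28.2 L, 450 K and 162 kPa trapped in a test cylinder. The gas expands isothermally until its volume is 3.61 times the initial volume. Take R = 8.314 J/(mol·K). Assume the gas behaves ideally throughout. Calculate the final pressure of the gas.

44.9 kPa

Isothermal: T stays 450 K; PV = const ⇒ V₂ = 102 L, P₂ = 44.9 kPa.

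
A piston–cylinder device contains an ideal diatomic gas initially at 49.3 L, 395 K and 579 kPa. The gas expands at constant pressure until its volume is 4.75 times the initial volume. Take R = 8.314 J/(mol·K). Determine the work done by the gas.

n = P₁V₁/(RT₁) = 579×49.3/(8.314×395) = 8.69 mol.
Isobaric: P stays 579 kPa; V/T = const ⇒ T₂ = 1880 K, V₂ = 234 L.
W = PΔV = 579×(234−49.3) kPa·L = 107000 J.

107000 J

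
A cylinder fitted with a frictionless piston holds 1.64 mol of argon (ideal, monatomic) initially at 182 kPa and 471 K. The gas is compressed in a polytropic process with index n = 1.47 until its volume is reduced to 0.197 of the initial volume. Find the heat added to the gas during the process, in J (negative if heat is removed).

V₁ = nRT₁/P₁ = 1.64×8.314×471/182 = 35.3 L.
Polytropic n=1.47: T₂ = T₁(V₁/V₂)^(n−1) = 471×(5.08)^0.47 = 1010 K; P₂ = P₁(V₁/V₂)^n = 1980 kPa.
W = (P₁V₁−P₂V₂)/(n−1) = (182×35.3−1980×6.95)/0.47 = -15700 J.
ΔU = nCvΔT = 1.64×12.5×(1010−471) = 11000 J.
Q = ΔU + W = -4620 J.

-4620 J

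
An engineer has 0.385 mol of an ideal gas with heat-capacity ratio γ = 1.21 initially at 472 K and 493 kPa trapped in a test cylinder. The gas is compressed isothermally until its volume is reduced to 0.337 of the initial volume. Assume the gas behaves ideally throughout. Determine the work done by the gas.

V₁ = nRT₁/P₁ = 0.385×8.314×472/493 = 3.06 L.
Isothermal: T stays 472 K; PV = const ⇒ V₂ = 1.03 L, P₂ = 1460 kPa.
W = nRT ln(V₂/V₁) = 0.385×8.314×472×ln(0.337) = -1640 J.

-1640 J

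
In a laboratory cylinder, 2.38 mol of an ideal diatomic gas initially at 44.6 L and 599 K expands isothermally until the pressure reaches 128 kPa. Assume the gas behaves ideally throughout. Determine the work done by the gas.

8660 J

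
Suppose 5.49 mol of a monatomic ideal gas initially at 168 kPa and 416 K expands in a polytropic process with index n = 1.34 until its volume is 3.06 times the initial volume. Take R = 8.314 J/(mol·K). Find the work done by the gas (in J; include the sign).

V₁ = nRT₁/P₁ = 5.49×8.314×416/168 = 113 L.
Polytropic n=1.34: T₂ = T₁(V₁/V₂)^(n−1) = 416×(0.327)^0.34 = 284 K; P₂ = P₁(V₁/V₂)^n = 37.5 kPa.
W = (P₁V₁−P₂V₂)/(n−1) = (168×113−37.5×346)/0.34 = 17700 J.

17700 J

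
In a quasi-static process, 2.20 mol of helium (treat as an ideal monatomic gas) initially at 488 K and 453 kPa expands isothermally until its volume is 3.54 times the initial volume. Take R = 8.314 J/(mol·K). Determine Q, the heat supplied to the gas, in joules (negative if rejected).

11300 J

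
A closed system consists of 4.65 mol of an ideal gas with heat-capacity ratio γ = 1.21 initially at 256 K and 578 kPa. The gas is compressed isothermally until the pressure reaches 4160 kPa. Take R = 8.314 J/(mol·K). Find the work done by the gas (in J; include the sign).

-19500 J

V₁ = nRT₁/P₁ = 4.65×8.314×256/578 = 17.1 L.
Isothermal: T stays 256 K; PV = const ⇒ V₂ = 2.38 L, P₂ = 4160 kPa.
W = nRT ln(V₂/V₁) = 4.65×8.314×256×ln(0.139) = -19500 J.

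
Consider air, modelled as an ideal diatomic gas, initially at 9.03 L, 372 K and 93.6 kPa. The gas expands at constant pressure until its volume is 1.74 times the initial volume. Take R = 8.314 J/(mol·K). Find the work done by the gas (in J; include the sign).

625 J

n = P₁V₁/(RT₁) = 93.6×9.03/(8.314×372) = 0.273 mol.
Isobaric: P stays 93.6 kPa; V/T = const ⇒ T₂ = 647 K, V₂ = 15.7 L.
W = PΔV = 93.6×(15.7−9.03) kPa·L = 625 J.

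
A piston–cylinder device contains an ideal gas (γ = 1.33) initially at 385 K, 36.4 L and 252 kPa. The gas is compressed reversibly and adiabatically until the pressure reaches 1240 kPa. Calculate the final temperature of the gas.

Adiabatic: T₂/T₁ = (P₂/P₁)^((γ−1)/γ) ⇒ T₂ = 385×(4.92)^0.248 = 572 K; V₂ = 11.0 L.

572 K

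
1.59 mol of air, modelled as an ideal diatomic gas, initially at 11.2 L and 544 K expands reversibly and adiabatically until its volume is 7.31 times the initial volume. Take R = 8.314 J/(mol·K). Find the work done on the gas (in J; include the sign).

P₁ = nRT₁/V₁ = 1.59×8.314×544/11.2 = 642 kPa.
Adiabatic: TV^(γ−1) = const ⇒ T₂ = 544×(0.137)^0.400 = 245 K; PV^γ = const ⇒ P₂ = 39.6 kPa.
ΔU = nCvΔT = 1.59×20.8×(245−544) = -9870 J.
Q = 0 for an adiabatic process, so W = −ΔU = 9870 J.
Work done on the gas = −W_by = -9870 J.

-9870 J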